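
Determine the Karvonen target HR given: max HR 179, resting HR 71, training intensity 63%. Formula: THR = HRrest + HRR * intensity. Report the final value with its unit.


HRR = HRmax - HRrest = 179 - 71 = 108
THR = 71 + 108 * 0.63
= 139.04 bpm

139.04 bpm


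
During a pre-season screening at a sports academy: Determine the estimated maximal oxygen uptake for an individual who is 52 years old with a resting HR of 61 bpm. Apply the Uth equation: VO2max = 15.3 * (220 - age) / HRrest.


HRmax = 220 - 52 = 168
VO2max = 15.3 * (168 / 61)
= 15.3 * 2.7541
= 42.14 mL/kg/min

42.14 mL/kg/min


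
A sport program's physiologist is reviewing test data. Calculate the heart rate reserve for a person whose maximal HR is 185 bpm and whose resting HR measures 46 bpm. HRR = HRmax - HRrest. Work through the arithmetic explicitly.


HRmax = 185 bpm
HRrest = 46 bpm
HRR = 185 - 46 = 139 bpm

139 bpm


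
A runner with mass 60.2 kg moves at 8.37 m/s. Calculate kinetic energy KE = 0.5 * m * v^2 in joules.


v^2 = 8.37^2 = 70.0569
KE = 0.5 * 60.2 * 70.0569
= 2108.71 J

2108.71 J


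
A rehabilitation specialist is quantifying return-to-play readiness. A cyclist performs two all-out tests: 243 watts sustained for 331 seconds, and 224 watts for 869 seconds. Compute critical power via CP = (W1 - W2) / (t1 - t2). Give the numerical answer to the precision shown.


W1 = P1 * t1 = 243 * 331 = 80433 J
W2 = P2 * t2 = 224 * 869 = 194656 J
CP = (80433 - 194656) / (331 - 869)
= 212.31 W

212.31 W


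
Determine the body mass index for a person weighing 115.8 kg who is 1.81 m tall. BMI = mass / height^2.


BMI = mass / height^2
= 115.8 / 1.81^2
= 115.8 / 3.2761
= 35.35 kg/m^2

35.35 kg/m^2


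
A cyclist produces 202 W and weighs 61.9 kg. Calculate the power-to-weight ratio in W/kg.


P/W = power / mass
= 202 / 61.9
= 3.263 W/kg

3.263 W/kg


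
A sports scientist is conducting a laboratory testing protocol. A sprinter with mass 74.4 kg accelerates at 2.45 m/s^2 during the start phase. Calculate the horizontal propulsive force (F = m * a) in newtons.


F = m * a
= 74.4 * 2.45
= 182.28 N

182.28 N


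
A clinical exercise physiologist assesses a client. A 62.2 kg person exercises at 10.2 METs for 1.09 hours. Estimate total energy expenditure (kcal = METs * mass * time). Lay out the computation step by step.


Energy = METs * mass(kg) * time(h)
= 10.2 * 62.2 * 1.09
= 691.54 kcal

691.54 kcal


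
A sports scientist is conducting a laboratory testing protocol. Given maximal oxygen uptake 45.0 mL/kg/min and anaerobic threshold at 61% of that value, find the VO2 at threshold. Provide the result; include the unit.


Percentage as decimal = 0.61
VO2 at AT = 45.0 * 0.61 = 27.45 mL/kg/min

27.45 mL/kg/min


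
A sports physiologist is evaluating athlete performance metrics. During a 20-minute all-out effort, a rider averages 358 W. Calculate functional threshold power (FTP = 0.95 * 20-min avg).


FTP = 0.95 * 358
= 340.1 W

340.1 W


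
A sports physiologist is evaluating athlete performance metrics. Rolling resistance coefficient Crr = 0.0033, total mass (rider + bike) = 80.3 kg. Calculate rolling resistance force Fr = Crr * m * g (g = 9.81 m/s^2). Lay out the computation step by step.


Fr = Crr * m * g
= 0.0033 * 80.3 * 9.81
= 2.6 N

2.6 N


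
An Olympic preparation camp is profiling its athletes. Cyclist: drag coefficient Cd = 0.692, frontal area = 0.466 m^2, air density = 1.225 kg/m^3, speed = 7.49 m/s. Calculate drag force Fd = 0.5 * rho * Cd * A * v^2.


v^2 = 7.49^2 = 56.1001
Fd = 0.5 * 1.225 * 0.692 * 0.466 * 56.1001
= 11.081 N

11.081 N


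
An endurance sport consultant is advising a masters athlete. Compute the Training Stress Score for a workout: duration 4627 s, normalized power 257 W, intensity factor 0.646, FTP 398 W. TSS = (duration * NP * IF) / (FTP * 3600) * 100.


Product = 4627 * 257 * 0.646 = 768183.794
Base = 398 * 3600 = 1432800
TSS = 768183.794 / 1432800 * 100 = 53.61

53.61 TSS


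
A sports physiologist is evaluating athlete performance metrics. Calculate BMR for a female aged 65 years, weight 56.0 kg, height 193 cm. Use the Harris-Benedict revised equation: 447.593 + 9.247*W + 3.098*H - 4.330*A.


Substituting values:
W term = 9.247 * 56.0 = 517.832
H term = 3.098 * 193 = 597.914
A term = 4.330 * 65 = 281.45
BMR = 1281.89 kcal/day

1281.89 kcal/day


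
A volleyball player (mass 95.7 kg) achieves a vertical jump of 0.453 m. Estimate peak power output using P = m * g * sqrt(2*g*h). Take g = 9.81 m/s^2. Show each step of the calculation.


2 * g * h = 2 * 9.81 * 0.453 = 8.88786
sqrt(8.88786) = 2.981251 m/s
P = 95.7 * 9.81 * 2.981251 = 2798.85 W

2798.85 W


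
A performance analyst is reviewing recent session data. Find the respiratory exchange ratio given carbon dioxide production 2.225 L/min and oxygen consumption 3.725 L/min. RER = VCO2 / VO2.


VCO2 = 2.225 L/min
VO2 = 3.725 L/min
RER = 2.225 / 3.725 = 0.5973

0.5973


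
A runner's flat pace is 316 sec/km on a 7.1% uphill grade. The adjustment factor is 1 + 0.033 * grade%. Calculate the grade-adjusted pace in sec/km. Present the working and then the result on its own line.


Factor = 1 + 0.033 * 7.1 = 1.2343
Adjusted pace = 316 * 1.2343
= 390.04 sec/km

390.04 s/km


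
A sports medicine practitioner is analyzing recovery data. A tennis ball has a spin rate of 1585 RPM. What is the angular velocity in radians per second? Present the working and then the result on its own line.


Convert RPM to rad/s: multiply by 2*pi and divide by 60
omega = 1585 * 2 * pi / 60
= 165.981 rad/s

165.981 rad/s


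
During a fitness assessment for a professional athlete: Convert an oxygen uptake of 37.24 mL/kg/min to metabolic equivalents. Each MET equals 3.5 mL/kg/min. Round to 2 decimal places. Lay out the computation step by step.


One MET = 3.5 mL/kg/min
Number of METs = 37.24 / 3.5
= 10.64 METs

10.64 METs


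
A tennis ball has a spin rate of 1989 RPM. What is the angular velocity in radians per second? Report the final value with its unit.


Convert RPM to rad/s: multiply by 2*pi and divide by 60
omega = 1989 * 2 * pi / 60
= 208.288 rad/s

208.288 rad/s


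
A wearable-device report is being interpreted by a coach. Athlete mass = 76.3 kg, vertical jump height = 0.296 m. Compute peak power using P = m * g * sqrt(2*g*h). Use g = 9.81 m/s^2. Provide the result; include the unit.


sqrt(2 * 9.81 * 0.296) = sqrt(5.80752) = 2.40988 m/s
P = 76.3 * 9.81 * 2.40988
= 1803.8 W

1803.8 W


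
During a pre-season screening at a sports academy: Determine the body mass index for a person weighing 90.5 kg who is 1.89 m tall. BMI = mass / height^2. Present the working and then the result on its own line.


BMI = mass / height^2
= 90.5 / 1.89^2
= 90.5 / 3.5721
= 25.34 kg/m^2

25.34 kg/m^2


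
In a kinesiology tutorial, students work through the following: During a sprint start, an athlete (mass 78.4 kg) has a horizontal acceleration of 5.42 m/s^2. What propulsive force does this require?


Propulsive force = mass * acceleration
= 78.4 kg * 5.42 m/s^2
= 424.93 N

424.93 N


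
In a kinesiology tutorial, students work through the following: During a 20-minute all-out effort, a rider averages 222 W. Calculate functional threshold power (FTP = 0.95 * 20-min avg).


FTP = 0.95 * 222
= 210.9 W

210.9 W


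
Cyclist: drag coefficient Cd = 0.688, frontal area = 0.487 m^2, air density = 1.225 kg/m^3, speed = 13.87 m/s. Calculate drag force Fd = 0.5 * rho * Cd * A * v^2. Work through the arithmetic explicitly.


v^2 = 13.87^2 = 192.3769
Fd = 0.5 * 1.225 * 0.688 * 0.487 * 192.3769
= 39.48 N

39.48 N


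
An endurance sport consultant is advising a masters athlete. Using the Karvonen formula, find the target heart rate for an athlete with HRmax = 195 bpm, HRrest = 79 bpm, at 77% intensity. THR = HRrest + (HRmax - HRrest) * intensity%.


HRR = 195 - 79 = 116
THR = 79 + 116 * 0.77
= 79 + 89.32
= 168.32 bpm

168.32 bpm


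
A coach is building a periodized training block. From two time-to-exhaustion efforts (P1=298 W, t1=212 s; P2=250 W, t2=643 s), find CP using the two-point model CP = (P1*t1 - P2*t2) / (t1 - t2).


Work in trial 1 = 63176 J
Work in trial 2 = 160750 J
Delta work = -97574 J
Delta time = -431 s
CP = -97574 / -431 = 226.39 W

226.39 W


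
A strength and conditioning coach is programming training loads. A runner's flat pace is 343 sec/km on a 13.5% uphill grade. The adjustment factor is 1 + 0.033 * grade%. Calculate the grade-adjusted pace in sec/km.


Factor = 1 + 0.033 * 13.5 = 1.4455
Adjusted pace = 343 * 1.4455
= 495.81 sec/km

495.81 s/km


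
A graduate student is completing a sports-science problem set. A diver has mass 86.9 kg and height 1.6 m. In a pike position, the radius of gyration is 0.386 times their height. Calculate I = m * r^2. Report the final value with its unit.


r = 0.386 * 1.6 = 0.6176 m
I = m * r^2 = 86.9 * 0.38143 = 33.146 kg*m^2

33.146 kg*m^2


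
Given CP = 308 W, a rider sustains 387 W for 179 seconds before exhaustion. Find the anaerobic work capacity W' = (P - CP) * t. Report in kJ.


Excess power = 387 - 308 = 79 W
Work above CP = 79 * 179 = 14141 J
W' = 14.141 kJ

14.141 kJ


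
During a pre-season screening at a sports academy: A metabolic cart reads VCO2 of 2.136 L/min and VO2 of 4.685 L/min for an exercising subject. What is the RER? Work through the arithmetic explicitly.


RER = VCO2 / VO2 = 2.136 / 4.685 = 0.4559

0.4559


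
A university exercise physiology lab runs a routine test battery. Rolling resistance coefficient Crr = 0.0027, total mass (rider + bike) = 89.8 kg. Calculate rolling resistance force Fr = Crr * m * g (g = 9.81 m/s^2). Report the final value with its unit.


Fr = Crr * m * g
= 0.0027 * 89.8 * 9.81
= 2.379 N

2.379 N


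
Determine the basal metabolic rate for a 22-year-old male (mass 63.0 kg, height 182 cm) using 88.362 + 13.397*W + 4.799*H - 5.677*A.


BMR = 88.362 + 13.397*63.0 + 4.799*182 - 5.677*22
= 1680.9 kcal/day

1680.9 kcal/day


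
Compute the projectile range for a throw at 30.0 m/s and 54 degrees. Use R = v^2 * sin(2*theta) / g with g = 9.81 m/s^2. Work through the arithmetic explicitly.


Two times the angle = 108 degrees
sin(108) = 0.951057
R = 900.0 * 0.951057 / 9.81 = 87.253 m

87.253 m


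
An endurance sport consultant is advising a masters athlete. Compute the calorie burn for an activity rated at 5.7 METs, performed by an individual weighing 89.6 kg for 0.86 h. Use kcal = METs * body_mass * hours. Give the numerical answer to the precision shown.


Product of METs and mass = 5.7 * 89.6 = 510.72
Total kcal = 510.72 * 0.86 = 439.22 kcal

439.22 kcal


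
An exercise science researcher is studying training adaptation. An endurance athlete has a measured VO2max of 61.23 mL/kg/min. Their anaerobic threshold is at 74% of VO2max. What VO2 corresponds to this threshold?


Anaerobic threshold VO2 = VO2max * 74%
= 61.23 * 0.74
= 45.31 mL/kg/min

45.31 mL/kg/min


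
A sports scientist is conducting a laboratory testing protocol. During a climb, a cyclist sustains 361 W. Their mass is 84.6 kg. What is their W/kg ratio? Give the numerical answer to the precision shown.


Power-to-weight = 361 W / 84.6 kg
= 4.267 W/kg

4.267 W/kg


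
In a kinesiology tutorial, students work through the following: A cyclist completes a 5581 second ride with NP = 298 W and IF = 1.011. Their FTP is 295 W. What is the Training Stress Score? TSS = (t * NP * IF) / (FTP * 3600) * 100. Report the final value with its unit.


t * NP * IF = 5581 * 298 * 1.011 = 1681432.518
FTP * 3600 = 1062000
TSS = (1681432.518 / 1062000) * 100 = 158.33

158.33 TSS


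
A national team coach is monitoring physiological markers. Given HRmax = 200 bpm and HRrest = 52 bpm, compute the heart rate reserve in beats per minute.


Heart rate reserve = maximum HR minus resting HR
HRR = 200 - 52 = 148 bpm

148 bpm


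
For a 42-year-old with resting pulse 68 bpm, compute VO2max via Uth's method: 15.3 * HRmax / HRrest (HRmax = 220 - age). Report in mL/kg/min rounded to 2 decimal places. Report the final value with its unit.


Step 1: HRmax = 220 - 42 = 178 bpm
Step 2: Ratio = 178 / 68 = 2.6176
Step 3: VO2max = 15.3 * 2.6176 = 40.05 mL/kg/min

40.05 mL/kg/min


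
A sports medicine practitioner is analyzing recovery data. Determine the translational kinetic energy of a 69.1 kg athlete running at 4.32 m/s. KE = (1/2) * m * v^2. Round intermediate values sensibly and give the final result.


KE = 0.5 * m * v^2
= 0.5 * 69.1 * 4.32^2
= 0.5 * 69.1 * 18.6624
= 644.79 J

644.79 J


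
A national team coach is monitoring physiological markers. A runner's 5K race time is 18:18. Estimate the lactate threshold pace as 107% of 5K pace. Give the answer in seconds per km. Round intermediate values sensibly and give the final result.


Total race time = 18*60 + 18 = 1098 seconds
5K pace = 1098 / 5 = 219.6 sec/km
LT pace = 219.6 * 1.07 = 234.97 sec/km

234.97 s/km


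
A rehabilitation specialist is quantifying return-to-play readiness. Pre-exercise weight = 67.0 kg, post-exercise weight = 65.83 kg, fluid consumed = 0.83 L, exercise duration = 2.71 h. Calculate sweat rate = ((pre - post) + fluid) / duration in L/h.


Weight loss = 67.0 - 65.83 = 1.17 kg (approx L)
Total sweat = 1.17 + 0.83 = 2.0 L
Sweat rate = 2.0 / 2.71 = 0.738 L/h

0.738 L/h


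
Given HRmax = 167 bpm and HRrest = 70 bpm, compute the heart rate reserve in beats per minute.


Heart rate reserve = maximum HR minus resting HR
HRR = 167 - 70 = 97 bpm

97 bpm


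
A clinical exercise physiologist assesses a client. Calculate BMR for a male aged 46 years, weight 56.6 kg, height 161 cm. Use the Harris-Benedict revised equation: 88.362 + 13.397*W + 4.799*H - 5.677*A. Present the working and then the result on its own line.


Substituting values:
W term = 13.397 * 56.6 = 758.2702
H term = 4.799 * 161 = 772.639
A term = 5.677 * 46 = 261.142
BMR = 1358.13 kcal/day

1358.13 kcal/day


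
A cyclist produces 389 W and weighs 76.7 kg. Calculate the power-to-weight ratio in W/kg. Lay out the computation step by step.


P/W = power / mass
= 389 / 76.7
= 5.072 W/kg

5.072 W/kg


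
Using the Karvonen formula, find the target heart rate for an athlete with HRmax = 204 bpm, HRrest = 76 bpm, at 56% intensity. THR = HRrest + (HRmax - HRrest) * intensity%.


HRR = 204 - 76 = 128
THR = 76 + 128 * 0.56
= 76 + 71.68
= 147.68 bpm

147.68 bpm


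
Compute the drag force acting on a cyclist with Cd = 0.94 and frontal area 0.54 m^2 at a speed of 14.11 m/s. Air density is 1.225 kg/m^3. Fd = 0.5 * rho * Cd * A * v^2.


Step 1: v^2 = 199.0921
Step 2: Fd = 0.5 * 1.225 * 0.94 * 0.54 * 199.0921
= 61.899 N

61.899 N


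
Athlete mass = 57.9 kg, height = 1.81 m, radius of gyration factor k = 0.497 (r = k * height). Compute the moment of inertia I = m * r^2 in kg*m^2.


r = k * height = 0.497 * 1.81 = 0.89957 m
r^2 = 0.89957^2 = 0.809226
I = 57.9 * 0.809226 = 46.854 kg*m^2

46.854 kg*m^2


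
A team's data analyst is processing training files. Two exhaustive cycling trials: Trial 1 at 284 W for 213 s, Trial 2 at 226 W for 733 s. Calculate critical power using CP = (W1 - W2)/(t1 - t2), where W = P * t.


W1 = 284 * 213 = 60492 J
W2 = 226 * 733 = 165658 J
CP = (60492 - 165658) / (213 - 733)
= -105166 / -520
= 202.24 W

202.24 W


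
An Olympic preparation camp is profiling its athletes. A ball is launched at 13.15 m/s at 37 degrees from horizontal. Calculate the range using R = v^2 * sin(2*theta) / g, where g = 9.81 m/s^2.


sin(2 * 37) = sin(74) = 0.961262
v^2 = 13.15^2 = 172.9225
R = 172.9225 * 0.961262 / 9.81
= 16.944 m

16.944 m


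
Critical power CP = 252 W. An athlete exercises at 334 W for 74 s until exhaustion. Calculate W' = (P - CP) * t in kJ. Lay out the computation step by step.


P - CP = 334 - 252 = 82 W
W' = 82 * 74 = 6068 J
= 6068 / 1000 = 6.068 kJ

6.068 kJ


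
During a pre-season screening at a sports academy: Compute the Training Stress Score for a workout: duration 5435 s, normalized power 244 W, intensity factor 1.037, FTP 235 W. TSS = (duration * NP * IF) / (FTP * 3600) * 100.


Product = 5435 * 244 * 1.037 = 1375207.18
Base = 235 * 3600 = 846000
TSS = 1375207.18 / 846000 * 100 = 162.55

162.55 TSS


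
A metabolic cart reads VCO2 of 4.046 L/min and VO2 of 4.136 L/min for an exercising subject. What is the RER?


RER = VCO2 / VO2 = 4.046 / 4.136 = 0.9782

0.9782


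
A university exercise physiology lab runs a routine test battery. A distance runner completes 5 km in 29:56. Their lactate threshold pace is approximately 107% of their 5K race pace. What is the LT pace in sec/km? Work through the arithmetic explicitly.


Convert to seconds: 29 min 56 s = 1796 s
Pace per km = 1796 / 5 = 359.2 s/km
LT pace = 359.2 * 1.07 = 384.34 s/km

384.34 s/km


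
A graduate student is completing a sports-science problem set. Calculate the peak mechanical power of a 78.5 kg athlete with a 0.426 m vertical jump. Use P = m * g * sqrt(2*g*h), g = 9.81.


First, sqrt(2gh) = sqrt(2 * 9.81 * 0.426)
= sqrt(8.35812) = 2.891041 m/s
Power = 78.5 * 9.81 * 2.891041 = 2226.35 W

2226.35 W


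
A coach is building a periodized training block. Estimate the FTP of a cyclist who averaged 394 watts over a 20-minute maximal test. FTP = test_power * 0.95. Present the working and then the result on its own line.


FTP = 394 * 0.95 = 374.3 W

374.3 W


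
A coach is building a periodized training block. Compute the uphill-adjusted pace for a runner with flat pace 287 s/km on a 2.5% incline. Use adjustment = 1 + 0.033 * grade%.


Adjustment factor = 1 + 0.033 * 2.5 = 1.0825
Grade-adjusted pace = 287 * 1.0825 = 310.68 s/km

310.68 s/km


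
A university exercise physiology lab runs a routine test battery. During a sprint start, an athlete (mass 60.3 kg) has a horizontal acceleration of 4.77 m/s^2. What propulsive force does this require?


Propulsive force = mass * acceleration
= 60.3 kg * 4.77 m/s^2
= 287.63 N

287.63 N


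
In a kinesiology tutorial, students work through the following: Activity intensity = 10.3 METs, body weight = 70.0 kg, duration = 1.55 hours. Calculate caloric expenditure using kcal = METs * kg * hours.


kcal = 10.3 * 70.0 * 1.55
= 721.0 * 1.55
= 1117.55 kcal

1117.55 kcal


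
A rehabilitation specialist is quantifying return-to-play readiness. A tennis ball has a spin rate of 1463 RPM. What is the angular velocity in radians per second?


Convert RPM to rad/s: multiply by 2*pi and divide by 60
omega = 1463 * 2 * pi / 60
= 153.205 rad/s

153.205 rad/s


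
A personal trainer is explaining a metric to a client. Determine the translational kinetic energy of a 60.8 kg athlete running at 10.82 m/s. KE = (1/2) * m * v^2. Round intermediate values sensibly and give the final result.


KE = 0.5 * m * v^2
= 0.5 * 60.8 * 10.82^2
= 0.5 * 60.8 * 117.0724
= 3559.0 J

3559.0 J


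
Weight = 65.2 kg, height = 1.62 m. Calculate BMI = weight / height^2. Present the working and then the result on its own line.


height^2 = 1.62^2 = 2.6244
BMI = 65.2 / 2.6244 = 24.84 kg/m^2

24.84 kg/m^2


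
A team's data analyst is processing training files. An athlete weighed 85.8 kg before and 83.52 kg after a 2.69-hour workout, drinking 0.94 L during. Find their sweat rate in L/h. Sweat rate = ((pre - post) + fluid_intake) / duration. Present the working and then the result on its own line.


Body mass change = 2.28 kg
Total sweat loss = 2.28 + 0.94 = 3.22 L
Rate = 3.22 / 2.69 = 1.197 L/h

1.197 L/h


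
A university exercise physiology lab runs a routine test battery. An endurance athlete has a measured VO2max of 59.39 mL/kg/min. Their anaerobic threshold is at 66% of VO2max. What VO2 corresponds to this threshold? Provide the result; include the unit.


Anaerobic threshold VO2 = VO2max * 66%
= 59.39 * 0.66
= 39.2 mL/kg/min

39.2 mL/kg/min


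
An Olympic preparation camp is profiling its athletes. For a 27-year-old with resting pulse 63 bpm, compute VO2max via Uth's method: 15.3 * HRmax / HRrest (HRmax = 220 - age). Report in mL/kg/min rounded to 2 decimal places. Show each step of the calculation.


Step 1: HRmax = 220 - 27 = 193 bpm
Step 2: Ratio = 193 / 63 = 3.0635
Step 3: VO2max = 15.3 * 3.0635 = 46.87 mL/kg/min

46.87 mL/kg/min


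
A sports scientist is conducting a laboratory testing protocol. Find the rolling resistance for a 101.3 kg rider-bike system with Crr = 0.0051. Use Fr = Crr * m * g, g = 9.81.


m * g = 101.3 * 9.81 = 993.753 N
Fr = 0.0051 * 993.753 = 5.068 N

5.068 N


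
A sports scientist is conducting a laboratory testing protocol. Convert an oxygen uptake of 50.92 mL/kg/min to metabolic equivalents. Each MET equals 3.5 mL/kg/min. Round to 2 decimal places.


One MET = 3.5 mL/kg/min
Number of METs = 50.92 / 3.5
= 14.55 METs

14.55 METs


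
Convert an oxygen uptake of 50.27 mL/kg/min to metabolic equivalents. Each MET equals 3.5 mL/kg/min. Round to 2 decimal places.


One MET = 3.5 mL/kg/min
Number of METs = 50.27 / 3.5
= 14.36 METs

14.36 METs


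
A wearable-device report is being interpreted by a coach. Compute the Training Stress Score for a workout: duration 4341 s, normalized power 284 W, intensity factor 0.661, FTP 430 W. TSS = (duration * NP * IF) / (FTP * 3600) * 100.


Product = 4341 * 284 * 0.661 = 814909.884
Base = 430 * 3600 = 1548000
TSS = 814909.884 / 1548000 * 100 = 52.64

52.64 TSS


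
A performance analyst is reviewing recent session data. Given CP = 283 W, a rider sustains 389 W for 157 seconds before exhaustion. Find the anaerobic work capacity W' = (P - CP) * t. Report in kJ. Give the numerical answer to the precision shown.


Excess power = 389 - 283 = 106 W
Work above CP = 106 * 157 = 16642 J
W' = 16.642 kJ

16.642 kJ


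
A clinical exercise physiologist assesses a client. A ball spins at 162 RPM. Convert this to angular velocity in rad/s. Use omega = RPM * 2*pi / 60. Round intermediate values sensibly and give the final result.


omega = 162 * 2 * pi / 60
= 162 * 6.28318531 / 60
= 1017.876 / 60
= 16.965 rad/s

16.965 rad/s


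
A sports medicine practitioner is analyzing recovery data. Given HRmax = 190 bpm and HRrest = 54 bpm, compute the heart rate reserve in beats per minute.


Heart rate reserve = maximum HR minus resting HR
HRR = 190 - 54 = 136 bpm

136 bpm


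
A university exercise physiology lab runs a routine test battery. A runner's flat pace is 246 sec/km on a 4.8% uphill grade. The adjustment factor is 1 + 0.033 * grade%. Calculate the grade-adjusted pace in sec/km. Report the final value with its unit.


Factor = 1 + 0.033 * 4.8 = 1.1584
Adjusted pace = 246 * 1.1584
= 284.97 sec/km

284.97 s/km


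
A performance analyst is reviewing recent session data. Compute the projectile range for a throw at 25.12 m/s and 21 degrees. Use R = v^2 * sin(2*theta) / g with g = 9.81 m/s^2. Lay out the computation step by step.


Two times the angle = 42 degrees
sin(42) = 0.669131
R = 631.0144 * 0.669131 / 9.81 = 43.041 m

43.041 m


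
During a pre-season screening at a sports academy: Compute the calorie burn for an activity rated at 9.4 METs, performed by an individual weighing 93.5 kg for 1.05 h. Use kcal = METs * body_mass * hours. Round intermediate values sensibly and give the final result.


Product of METs and mass = 9.4 * 93.5 = 878.9
Total kcal = 878.9 * 1.05 = 922.85 kcal

922.85 kcal


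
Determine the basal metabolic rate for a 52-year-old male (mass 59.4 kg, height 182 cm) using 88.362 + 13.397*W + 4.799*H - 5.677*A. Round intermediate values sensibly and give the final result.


BMR = 88.362 + 13.397*59.4 + 4.799*182 - 5.677*52
= 1462.36 kcal/day

1462.36 kcal/day


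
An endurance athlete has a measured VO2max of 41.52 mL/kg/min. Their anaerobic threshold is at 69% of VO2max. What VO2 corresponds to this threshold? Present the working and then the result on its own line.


Anaerobic threshold VO2 = VO2max * 69%
= 41.52 * 0.69
= 28.65 mL/kg/min

28.65 mL/kg/min


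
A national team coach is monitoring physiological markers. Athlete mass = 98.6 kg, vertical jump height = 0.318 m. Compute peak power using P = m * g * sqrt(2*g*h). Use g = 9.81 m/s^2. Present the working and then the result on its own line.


sqrt(2 * 9.81 * 0.318) = sqrt(6.23916) = 2.497831 m/s
P = 98.6 * 9.81 * 2.497831
= 2416.07 W

2416.07 W


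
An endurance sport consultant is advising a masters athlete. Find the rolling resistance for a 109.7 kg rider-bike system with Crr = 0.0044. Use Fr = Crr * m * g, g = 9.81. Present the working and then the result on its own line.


m * g = 109.7 * 9.81 = 1076.157 N
Fr = 0.0044 * 1076.157 = 4.735 N

4.735 N


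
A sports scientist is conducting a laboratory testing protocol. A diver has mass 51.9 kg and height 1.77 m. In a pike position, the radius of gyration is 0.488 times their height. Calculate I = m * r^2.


r = 0.488 * 1.77 = 0.86376 m
I = m * r^2 = 51.9 * 0.746081 = 38.722 kg*m^2

38.722 kg*m^2


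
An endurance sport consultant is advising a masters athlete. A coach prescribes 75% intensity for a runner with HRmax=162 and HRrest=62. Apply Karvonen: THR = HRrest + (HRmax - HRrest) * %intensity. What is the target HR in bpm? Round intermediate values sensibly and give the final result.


Heart rate reserve = 162 - 62 = 100
Intensity fraction = 75 / 100 = 0.75
THR = 62 + 100 * 0.75 = 137.0 bpm

137.0 bpm


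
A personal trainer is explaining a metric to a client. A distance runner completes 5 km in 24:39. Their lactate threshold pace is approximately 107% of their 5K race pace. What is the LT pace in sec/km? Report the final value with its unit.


Convert to seconds: 24 min 39 s = 1479 s
Pace per km = 1479 / 5 = 295.8 s/km
LT pace = 295.8 * 1.07 = 316.51 s/km

316.51 s/km


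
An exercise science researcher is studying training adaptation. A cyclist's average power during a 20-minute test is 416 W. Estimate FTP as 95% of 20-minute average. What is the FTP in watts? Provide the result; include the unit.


FTP = 20-min power * 0.95
= 416 * 0.95
= 395.2 W

395.2 W


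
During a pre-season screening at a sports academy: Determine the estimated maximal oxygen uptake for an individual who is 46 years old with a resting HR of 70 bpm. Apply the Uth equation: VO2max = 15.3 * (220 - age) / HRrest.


HRmax = 220 - 46 = 174
VO2max = 15.3 * (174 / 70)
= 15.3 * 2.4857
= 38.03 mL/kg/min

38.03 mL/kg/min


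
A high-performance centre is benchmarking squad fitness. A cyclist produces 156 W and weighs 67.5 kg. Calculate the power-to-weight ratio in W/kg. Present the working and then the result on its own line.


P/W = power / mass
= 156 / 67.5
= 2.311 W/kg

2.311 W/kg


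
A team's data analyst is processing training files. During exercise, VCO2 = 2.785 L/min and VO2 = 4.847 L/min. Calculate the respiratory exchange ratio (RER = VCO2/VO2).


RER = VCO2 / VO2
= 2.785 / 4.847
= 0.5746

0.5746


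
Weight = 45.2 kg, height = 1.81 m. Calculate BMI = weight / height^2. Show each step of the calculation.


height^2 = 1.81^2 = 3.2761
BMI = 45.2 / 3.2761 = 13.8 kg/m^2

13.8 kg/m^2


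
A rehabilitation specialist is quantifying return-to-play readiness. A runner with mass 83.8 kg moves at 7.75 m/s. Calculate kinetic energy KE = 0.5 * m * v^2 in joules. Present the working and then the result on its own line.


v^2 = 7.75^2 = 60.0625
KE = 0.5 * 83.8 * 60.0625
= 2516.62 J

2516.62 J


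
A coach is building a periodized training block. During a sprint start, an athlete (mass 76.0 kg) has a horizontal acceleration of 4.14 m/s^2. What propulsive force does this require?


Propulsive force = mass * acceleration
= 76.0 kg * 4.14 m/s^2
= 314.64 N

314.64 N


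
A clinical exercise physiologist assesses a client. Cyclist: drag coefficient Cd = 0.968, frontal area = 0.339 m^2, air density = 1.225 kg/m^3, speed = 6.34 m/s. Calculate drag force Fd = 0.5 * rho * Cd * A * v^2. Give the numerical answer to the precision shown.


v^2 = 6.34^2 = 40.1956
Fd = 0.5 * 1.225 * 0.968 * 0.339 * 40.1956
= 8.079 N

8.079 N


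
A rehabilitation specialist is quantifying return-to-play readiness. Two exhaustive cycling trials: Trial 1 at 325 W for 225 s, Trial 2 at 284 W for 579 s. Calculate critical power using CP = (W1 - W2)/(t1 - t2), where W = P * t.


W1 = 325 * 225 = 73125 J
W2 = 284 * 579 = 164436 J
CP = (73125 - 164436) / (225 - 579)
= -91311 / -354
= 257.94 W

257.94 W


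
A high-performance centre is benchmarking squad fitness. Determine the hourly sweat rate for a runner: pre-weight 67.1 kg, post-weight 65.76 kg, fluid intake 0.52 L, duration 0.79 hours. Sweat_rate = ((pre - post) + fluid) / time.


Mass lost = 67.1 - 65.76 = 1.34 kg
Add fluid consumed: 1.34 + 0.52 = 1.86 L total sweat
Sweat rate = 1.86 / 0.79 = 2.354 L/h

2.354 L/h


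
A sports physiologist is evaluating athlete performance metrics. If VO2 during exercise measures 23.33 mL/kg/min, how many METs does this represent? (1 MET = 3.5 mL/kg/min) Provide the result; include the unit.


METs = VO2 / 3.5 = 23.33 / 3.5 = 6.67

6.67 METs


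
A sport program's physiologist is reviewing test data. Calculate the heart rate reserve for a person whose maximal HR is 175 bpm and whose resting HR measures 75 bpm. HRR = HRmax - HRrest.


HRmax = 175 bpm
HRrest = 75 bpm
HRR = 175 - 75 = 100 bpm

100 bpm


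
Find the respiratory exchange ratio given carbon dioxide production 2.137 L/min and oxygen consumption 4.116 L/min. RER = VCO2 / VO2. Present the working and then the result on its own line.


VCO2 = 2.137 L/min
VO2 = 4.116 L/min
RER = 2.137 / 4.116 = 0.5192

0.5192


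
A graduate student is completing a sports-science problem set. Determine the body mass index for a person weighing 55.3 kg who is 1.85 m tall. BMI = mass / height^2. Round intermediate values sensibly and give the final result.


BMI = mass / height^2
= 55.3 / 1.85^2
= 55.3 / 3.4225
= 16.16 kg/m^2

16.16 kg/m^2


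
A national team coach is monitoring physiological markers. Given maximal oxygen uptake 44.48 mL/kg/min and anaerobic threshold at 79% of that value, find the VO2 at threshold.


Percentage as decimal = 0.79
VO2 at AT = 44.48 * 0.79 = 35.14 mL/kg/min

35.14 mL/kg/min


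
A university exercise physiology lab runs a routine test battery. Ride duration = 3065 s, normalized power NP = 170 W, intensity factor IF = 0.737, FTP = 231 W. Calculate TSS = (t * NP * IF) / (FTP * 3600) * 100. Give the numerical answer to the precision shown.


Numerator = 3065 * 170 * 0.737 = 384013.85
Denominator = 231 * 3600 = 831600
TSS = 384013.85 / 831600 * 100
= 46.18

46.18 TSS


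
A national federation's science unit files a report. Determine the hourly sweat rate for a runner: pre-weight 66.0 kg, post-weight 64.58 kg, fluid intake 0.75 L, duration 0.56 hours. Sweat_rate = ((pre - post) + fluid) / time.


Mass lost = 66.0 - 64.58 = 1.42 kg
Add fluid consumed: 1.42 + 0.75 = 2.17 L total sweat
Sweat rate = 2.17 / 0.56 = 3.875 L/h

3.875 L/h


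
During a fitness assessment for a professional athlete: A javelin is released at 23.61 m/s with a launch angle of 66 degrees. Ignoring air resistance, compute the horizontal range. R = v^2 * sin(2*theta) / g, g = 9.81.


Launch speed squared = 557.4321
sin(2 * 66 deg) = 0.743145
Range = 557.4321 * 0.743145 / 9.81
= 42.228 m

42.228 m


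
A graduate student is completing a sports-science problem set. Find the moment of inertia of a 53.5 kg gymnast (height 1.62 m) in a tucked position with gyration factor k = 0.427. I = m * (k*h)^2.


Radius of gyration = 0.427 * 1.62 = 0.69174 m
I = 53.5 * 0.69174^2
= 53.5 * 0.478504
= 25.6 kg*m^2

25.6 kg*m^2


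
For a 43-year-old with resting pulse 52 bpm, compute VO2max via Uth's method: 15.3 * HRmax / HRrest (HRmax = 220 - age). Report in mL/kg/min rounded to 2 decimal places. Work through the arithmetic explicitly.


Step 1: HRmax = 220 - 43 = 177 bpm
Step 2: Ratio = 177 / 52 = 3.4038
Step 3: VO2max = 15.3 * 3.4038 = 52.08 mL/kg/min

52.08 mL/kg/min


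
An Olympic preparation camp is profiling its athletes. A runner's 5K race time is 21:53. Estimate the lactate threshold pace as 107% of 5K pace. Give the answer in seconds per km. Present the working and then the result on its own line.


Total race time = 21*60 + 53 = 1313 seconds
5K pace = 1313 / 5 = 262.6 sec/km
LT pace = 262.6 * 1.07 = 280.98 sec/km

280.98 s/km


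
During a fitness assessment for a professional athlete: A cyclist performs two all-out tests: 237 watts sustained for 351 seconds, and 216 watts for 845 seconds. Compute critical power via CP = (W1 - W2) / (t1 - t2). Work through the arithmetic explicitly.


W1 = P1 * t1 = 237 * 351 = 83187 J
W2 = P2 * t2 = 216 * 845 = 182520 J
CP = (83187 - 182520) / (351 - 845)
= 201.08 W

201.08 W


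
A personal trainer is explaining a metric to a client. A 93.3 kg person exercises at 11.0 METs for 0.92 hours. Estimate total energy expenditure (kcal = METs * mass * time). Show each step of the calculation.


Energy = METs * mass(kg) * time(h)
= 11.0 * 93.3 * 0.92
= 944.2 kcal

944.2 kcal


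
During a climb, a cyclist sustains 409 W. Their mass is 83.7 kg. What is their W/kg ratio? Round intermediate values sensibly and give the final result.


Power-to-weight = 409 W / 83.7 kg
= 4.886 W/kg

4.886 W/kg


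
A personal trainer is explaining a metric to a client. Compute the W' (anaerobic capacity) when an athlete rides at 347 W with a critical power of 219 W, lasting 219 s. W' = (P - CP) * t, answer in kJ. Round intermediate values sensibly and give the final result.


Above-CP power = 128 W
Duration = 219 s
W' = 128 * 219 = 28032 J
Convert: 28032 / 1000 = 28.032 kJ

28.032 kJ


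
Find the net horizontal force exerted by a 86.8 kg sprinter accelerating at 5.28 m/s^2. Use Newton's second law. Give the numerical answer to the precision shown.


Newton's second law: F = m * a
F = 86.8 * 5.28 = 458.3 N

458.3 N


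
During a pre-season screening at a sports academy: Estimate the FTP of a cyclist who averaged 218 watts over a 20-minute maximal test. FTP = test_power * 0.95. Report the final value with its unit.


FTP = 218 * 0.95 = 207.1 W

207.1 W


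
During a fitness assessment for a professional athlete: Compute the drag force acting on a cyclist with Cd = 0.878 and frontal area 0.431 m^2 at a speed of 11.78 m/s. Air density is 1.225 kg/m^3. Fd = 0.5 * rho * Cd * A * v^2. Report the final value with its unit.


Step 1: v^2 = 138.7684
Step 2: Fd = 0.5 * 1.225 * 0.878 * 0.431 * 138.7684
= 32.164 N

32.164 N


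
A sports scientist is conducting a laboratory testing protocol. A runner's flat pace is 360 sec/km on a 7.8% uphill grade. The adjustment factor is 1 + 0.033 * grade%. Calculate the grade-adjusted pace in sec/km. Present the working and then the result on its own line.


Factor = 1 + 0.033 * 7.8 = 1.2574
Adjusted pace = 360 * 1.2574
= 452.66 sec/km

452.66 s/km


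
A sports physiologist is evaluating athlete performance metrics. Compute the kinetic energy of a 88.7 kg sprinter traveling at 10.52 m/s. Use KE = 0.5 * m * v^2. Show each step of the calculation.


Velocity squared = 110.6704
KE = 0.5 * 88.7 * 110.6704 = 4908.23 J

4908.23 J


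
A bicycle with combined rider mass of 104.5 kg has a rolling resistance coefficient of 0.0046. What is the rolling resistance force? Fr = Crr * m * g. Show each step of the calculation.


Fr = 0.0046 * 104.5 * 9.81
= 0.4807 * 9.81
= 4.716 N

4.716 N


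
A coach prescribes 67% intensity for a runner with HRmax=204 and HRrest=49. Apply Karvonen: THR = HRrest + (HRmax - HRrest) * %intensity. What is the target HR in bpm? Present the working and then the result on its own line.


Heart rate reserve = 204 - 49 = 155
Intensity fraction = 67 / 100 = 0.67
THR = 49 + 155 * 0.67 = 152.85 bpm

152.85 bpm


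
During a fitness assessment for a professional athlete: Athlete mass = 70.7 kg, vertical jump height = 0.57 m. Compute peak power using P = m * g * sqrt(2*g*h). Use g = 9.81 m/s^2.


sqrt(2 * 9.81 * 0.57) = sqrt(11.1834) = 3.344159 m/s
P = 70.7 * 9.81 * 3.344159
= 2319.4 W

2319.4 W


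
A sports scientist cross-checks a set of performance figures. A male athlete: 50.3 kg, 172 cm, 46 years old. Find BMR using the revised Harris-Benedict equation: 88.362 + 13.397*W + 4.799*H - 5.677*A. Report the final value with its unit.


Intercept = 88.362
Weight contribution = 13.397 * 50.3 = 673.8691
Height contribution = 4.799 * 172 = 825.428
Age contribution = 5.677 * 46 = 261.142
BMR = 88.362 + 673.8691 + 825.428 - 261.142
= 1326.52 kcal/day

1326.52 kcal/day


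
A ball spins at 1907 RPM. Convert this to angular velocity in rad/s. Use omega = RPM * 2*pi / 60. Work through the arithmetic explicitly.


omega = 1907 * 2 * pi / 60
= 1907 * 6.28318531 / 60
= 11982.034 / 60
= 199.701 rad/s

199.701 rad/s


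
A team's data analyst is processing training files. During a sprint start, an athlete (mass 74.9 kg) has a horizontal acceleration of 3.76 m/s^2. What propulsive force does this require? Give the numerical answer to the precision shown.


Propulsive force = mass * acceleration
= 74.9 kg * 3.76 m/s^2
= 281.62 N

281.62 N


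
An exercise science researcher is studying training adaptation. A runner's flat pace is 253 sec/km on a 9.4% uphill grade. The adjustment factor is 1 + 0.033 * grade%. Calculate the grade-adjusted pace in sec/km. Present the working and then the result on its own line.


Factor = 1 + 0.033 * 9.4 = 1.3102
Adjusted pace = 253 * 1.3102
= 331.48 sec/km

331.48 s/km


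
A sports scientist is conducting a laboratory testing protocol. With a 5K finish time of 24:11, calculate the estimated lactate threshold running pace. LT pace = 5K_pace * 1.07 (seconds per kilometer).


Race duration = 1451 s for 5 km
Average pace = 1451 / 5 = 290.2 s/km
LT pace = 290.2 * 1.07
= 310.51 s/km

310.51 s/km


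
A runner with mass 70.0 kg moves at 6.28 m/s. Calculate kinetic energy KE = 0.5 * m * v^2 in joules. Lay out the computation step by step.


v^2 = 6.28^2 = 39.4384
KE = 0.5 * 70.0 * 39.4384
= 1380.34 J

1380.34 J


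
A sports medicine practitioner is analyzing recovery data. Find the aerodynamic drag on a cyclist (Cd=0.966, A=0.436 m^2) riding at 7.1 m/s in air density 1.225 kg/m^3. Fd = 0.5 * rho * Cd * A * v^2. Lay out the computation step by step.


Fd = 0.5 * 1.225 * 0.966 * 0.436 * 7.1^2
= 0.5 * 1.225 * 0.966 * 0.436 * 50.41
= 13.004 N

13.004 N


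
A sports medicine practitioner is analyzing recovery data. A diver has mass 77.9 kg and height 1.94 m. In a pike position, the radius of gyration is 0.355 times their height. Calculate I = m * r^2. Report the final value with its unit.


r = 0.355 * 1.94 = 0.6887 m
I = m * r^2 = 77.9 * 0.474308 = 36.949 kg*m^2

36.949 kg*m^2


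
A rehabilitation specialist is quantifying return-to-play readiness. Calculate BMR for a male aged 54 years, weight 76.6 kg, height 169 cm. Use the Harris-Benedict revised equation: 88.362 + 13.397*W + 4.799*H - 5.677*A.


Substituting values:
W term = 13.397 * 76.6 = 1026.2102
H term = 4.799 * 169 = 811.031
A term = 5.677 * 54 = 306.558
BMR = 1619.05 kcal/day

1619.05 kcal/day


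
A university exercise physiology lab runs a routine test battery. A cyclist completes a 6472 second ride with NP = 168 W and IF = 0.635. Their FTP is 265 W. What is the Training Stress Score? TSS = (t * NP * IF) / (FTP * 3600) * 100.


t * NP * IF = 6472 * 168 * 0.635 = 690432.96
FTP * 3600 = 954000
TSS = (690432.96 / 954000) * 100 = 72.37

72.37 TSS


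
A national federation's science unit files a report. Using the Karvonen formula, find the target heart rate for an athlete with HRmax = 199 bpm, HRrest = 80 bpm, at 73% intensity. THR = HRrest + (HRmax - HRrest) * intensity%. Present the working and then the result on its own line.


HRR = 199 - 80 = 119
THR = 80 + 119 * 0.73
= 80 + 86.87
= 166.87 bpm

166.87 bpm
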